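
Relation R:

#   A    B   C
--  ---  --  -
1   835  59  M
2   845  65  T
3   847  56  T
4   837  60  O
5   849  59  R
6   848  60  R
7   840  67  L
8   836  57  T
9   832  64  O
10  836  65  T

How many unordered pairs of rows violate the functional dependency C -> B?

C=T: violating pairs (2,3), (2,8), (3,8), (3,10), (8,10) — 5 pairs.
C=O: violating pairs (4,9) — 1 pair.
C=R: violating pairs (5,6) — 1 pair.

7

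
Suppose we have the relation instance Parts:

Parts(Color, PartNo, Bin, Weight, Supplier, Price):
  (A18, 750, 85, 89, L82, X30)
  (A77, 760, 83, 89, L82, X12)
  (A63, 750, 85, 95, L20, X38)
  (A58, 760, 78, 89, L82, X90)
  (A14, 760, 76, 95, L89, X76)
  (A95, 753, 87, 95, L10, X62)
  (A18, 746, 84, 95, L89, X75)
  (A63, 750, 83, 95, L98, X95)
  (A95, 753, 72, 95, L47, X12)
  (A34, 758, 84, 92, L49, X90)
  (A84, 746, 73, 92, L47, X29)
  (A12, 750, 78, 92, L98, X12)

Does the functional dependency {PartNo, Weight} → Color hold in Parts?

(PartNo=750, Weight=89): 1 row → Color = A18 ✓
(PartNo=760, Weight=89): 2 rows → Color takes values {A77, A58} — violation
(PartNo=750, Weight=95): 2 rows → Color = A63, A63 ✓
(PartNo=760, Weight=95): 1 row → Color = A14 ✓
(PartNo=753, Weight=95): 2 rows → Color = A95, A95 ✓
(PartNo=746, Weight=95): 1 row → Color = A18 ✓
(PartNo=758, Weight=92): 1 row → Color = A34 ✓
(PartNo=746, Weight=92): 1 row → Color = A84 ✓
(PartNo=750, Weight=92): 1 row → Color = A12 ✓
Two rows agree on {PartNo, Weight} but differ on Color, so {PartNo, Weight} → Color does not hold.

No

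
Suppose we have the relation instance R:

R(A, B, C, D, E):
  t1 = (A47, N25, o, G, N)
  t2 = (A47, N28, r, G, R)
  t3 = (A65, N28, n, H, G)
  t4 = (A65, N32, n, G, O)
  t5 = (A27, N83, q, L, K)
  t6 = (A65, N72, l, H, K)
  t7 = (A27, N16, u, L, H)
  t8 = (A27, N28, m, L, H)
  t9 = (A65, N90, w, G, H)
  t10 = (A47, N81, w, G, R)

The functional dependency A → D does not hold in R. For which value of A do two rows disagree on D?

A=A47: rows 1, 2, 10 → D = G, G, G ✓
A=A65: rows 3, 4, 6, 9 → D takes values {H, G} — violation
A=A27: rows 5, 7, 8 → D = L, L, L ✓
The only A value with inconsistent D is A=A65.

A65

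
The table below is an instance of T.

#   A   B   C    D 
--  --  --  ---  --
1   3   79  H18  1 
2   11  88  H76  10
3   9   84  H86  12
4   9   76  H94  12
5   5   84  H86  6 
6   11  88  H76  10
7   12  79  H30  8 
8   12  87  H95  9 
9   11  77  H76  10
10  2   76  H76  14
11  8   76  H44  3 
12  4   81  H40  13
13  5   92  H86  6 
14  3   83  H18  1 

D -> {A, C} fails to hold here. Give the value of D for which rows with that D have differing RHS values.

D=1: rows 1, 14 → {A,C} = (3, H18), (3, H18) ✓
D=10: rows 2, 6, 9 → {A,C} = (11, H76), (11, H76), (11, H76) ✓
D=12: rows 3, 4 → {A,C} takes values {(9, H86), (9, H94)} — violation
D=6: rows 5, 13 → {A,C} = (5, H86), (5, H86) ✓
D=8: row 7 → {A,C} = (12, H30) ✓
D=9: row 8 → {A,C} = (12, H95) ✓
D=14: row 10 → {A,C} = (2, H76) ✓
D=3: row 11 → {A,C} = (8, H44) ✓
D=13: row 12 → {A,C} = (4, H40) ✓
The only D value with inconsistent RHS is D=12.

12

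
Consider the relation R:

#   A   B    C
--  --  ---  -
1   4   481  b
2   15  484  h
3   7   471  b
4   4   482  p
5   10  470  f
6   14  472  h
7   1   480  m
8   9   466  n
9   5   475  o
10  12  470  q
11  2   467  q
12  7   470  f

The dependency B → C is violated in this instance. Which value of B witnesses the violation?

470

B=481: row 1 → C = b ✓
B=484: row 2 → C = h ✓
B=471: row 3 → C = b ✓
B=482: row 4 → C = p ✓
B=470: rows 5, 10, 12 → C takes values {f, q} — violation
B=472: row 6 → C = h ✓
B=480: row 7 → C = m ✓
B=466: row 8 → C = n ✓
B=475: row 9 → C = o ✓
B=467: row 11 → C = q ✓
The only B value with inconsistent C is B=470.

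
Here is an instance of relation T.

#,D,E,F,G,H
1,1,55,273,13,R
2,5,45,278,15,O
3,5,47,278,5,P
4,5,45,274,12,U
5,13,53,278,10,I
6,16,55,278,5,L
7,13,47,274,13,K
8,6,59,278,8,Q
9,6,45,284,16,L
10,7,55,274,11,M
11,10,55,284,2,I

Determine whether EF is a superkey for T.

Yes

All 11 rows have distinct EF values, so EF → (all attributes) holds and EF is a superkey.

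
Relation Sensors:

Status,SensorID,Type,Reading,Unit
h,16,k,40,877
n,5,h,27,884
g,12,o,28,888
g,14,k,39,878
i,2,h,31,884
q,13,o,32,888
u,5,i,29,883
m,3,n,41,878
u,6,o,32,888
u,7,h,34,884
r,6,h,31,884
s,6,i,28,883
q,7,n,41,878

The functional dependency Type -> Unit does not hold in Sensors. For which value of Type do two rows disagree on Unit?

k

Type=k: 2 rows → Unit takes values {877, 878} — violation
Type=h: 4 rows → Unit = 884, 884, 884, 884 ✓
Type=o: 3 rows → Unit = 888, 888, 888 ✓
Type=i: 2 rows → Unit = 883, 883 ✓
Type=n: 2 rows → Unit = 878, 878 ✓
The only Type value with inconsistent Unit is Type=k.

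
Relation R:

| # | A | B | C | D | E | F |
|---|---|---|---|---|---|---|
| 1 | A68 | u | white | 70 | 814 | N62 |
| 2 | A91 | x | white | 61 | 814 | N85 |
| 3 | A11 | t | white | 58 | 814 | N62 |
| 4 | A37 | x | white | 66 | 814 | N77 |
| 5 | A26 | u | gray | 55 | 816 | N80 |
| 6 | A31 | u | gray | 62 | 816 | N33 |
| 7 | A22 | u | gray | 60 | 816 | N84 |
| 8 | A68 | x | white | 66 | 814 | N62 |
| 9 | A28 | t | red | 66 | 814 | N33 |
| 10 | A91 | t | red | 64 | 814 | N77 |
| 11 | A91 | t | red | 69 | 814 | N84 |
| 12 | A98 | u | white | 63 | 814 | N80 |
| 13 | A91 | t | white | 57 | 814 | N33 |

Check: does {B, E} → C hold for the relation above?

No

(B=u, E=814): rows 1, 12 → C = white, white ✓
(B=x, E=814): rows 2, 4, 8 → C = white, white, white ✓
(B=t, E=814): rows 3, 9, 10, 11, 13 → C takes values {white, red} — violation
(B=u, E=816): rows 5, 6, 7 → C = gray, gray, gray ✓
Two rows agree on {B, E} but differ on C, so {B, E} → C does not hold.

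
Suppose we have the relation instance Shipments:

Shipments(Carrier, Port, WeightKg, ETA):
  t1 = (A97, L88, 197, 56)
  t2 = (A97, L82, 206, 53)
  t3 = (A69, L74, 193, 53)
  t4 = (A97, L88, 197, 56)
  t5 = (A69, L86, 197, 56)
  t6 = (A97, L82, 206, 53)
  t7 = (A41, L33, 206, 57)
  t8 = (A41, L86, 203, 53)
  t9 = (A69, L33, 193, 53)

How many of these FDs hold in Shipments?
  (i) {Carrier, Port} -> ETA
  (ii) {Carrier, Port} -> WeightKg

(i) {Carrier, Port} -> ETA: every LHS value maps to a single RHS value — holds.
(ii) {Carrier, Port} -> WeightKg: every LHS value maps to a single RHS value — holds.
2 of the 2 dependencies hold.

2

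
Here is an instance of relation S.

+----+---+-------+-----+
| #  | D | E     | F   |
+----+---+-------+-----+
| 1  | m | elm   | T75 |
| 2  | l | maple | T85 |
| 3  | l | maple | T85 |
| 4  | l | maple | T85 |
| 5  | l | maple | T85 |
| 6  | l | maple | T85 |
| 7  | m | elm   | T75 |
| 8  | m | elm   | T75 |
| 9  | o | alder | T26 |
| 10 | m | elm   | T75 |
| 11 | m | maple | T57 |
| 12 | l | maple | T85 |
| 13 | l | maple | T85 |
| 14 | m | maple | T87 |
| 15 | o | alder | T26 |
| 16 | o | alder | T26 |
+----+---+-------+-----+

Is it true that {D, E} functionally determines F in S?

No

(D=m, E=elm): rows 1, 7, 8, 10 → F = T75, T75, T75, T75 ✓
(D=l, E=maple): rows 2, 3, 4, 5, 6, 12, 13 → F = T85, T85, T85, T85, T85, T85, T85 ✓
(D=o, E=alder): rows 9, 15, 16 → F = T26, T26, T26 ✓
(D=m, E=maple): rows 11, 14 → F takes values {T57, T87} — violation
Two rows agree on {D, E} but differ on F, so {D, E} -> F does not hold.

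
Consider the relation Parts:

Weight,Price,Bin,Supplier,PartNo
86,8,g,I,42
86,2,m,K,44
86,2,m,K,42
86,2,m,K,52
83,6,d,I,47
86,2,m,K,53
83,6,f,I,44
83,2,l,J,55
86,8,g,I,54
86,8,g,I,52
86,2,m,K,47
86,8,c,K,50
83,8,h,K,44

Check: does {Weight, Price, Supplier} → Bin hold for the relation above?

No

(Weight=86, Price=8, Supplier=I): 3 rows → Bin = g, g, g ✓
(Weight=86, Price=2, Supplier=K): 5 rows → Bin = m, m, m, m, m ✓
(Weight=83, Price=6, Supplier=I): 2 rows → Bin takes values {d, f} — violation
(Weight=83, Price=2, Supplier=J): 1 row → Bin = l ✓
(Weight=86, Price=8, Supplier=K): 1 row → Bin = c ✓
(Weight=83, Price=8, Supplier=K): 1 row → Bin = h ✓
Two rows agree on {Weight, Price, Supplier} but differ on Bin, so {Weight, Price, Supplier} → Bin does not hold.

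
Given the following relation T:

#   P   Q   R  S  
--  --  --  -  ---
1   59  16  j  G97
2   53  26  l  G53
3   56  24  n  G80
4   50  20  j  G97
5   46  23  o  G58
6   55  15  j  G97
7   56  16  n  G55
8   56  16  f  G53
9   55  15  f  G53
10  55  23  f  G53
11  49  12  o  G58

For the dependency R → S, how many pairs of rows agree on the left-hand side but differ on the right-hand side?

R=j: all 3 rows agree on S — 0 pairs.
R=n: violating pairs (3,7) — 1 pair.
R=o: all 2 rows agree on S — 0 pairs.
R=f: all 3 rows agree on S — 0 pairs.

1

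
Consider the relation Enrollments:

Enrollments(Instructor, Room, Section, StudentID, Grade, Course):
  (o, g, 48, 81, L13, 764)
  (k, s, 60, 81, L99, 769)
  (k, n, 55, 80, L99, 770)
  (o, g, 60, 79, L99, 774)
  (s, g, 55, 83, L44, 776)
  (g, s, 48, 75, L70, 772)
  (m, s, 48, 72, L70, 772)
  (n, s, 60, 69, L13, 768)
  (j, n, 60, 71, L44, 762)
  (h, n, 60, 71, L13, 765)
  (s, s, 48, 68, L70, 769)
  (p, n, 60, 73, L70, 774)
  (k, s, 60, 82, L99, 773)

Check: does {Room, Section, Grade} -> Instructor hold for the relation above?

(Room=g, Section=48, Grade=L13): 1 row → Instructor = o ✓
(Room=s, Section=60, Grade=L99): 2 rows → Instructor = k, k ✓
(Room=n, Section=55, Grade=L99): 1 row → Instructor = k ✓
(Room=g, Section=60, Grade=L99): 1 row → Instructor = o ✓
(Room=g, Section=55, Grade=L44): 1 row → Instructor = s ✓
(Room=s, Section=48, Grade=L70): 3 rows → Instructor takes values {g, m, s} — violation
(Room=s, Section=60, Grade=L13): 1 row → Instructor = n ✓
(Room=n, Section=60, Grade=L44): 1 row → Instructor = j ✓
(Room=n, Section=60, Grade=L13): 1 row → Instructor = h ✓
(Room=n, Section=60, Grade=L70): 1 row → Instructor = p ✓
Two rows agree on {Room, Section, Grade} but differ on Instructor, so {Room, Section, Grade} -> Instructor does not hold.

No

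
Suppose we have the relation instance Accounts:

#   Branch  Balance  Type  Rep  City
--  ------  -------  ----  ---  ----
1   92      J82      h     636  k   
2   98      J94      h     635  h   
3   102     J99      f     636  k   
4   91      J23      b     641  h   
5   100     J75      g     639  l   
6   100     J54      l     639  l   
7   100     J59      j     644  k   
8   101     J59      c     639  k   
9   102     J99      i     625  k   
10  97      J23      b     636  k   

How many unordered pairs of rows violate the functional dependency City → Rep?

City=k: violating pairs (1,7), (1,8), (1,9), (3,7), (3,8), (3,9), (7,8), (7,9), (7,10), (8,9), (8,10), (9,10) — 12 pairs.
City=h: violating pairs (2,4) — 1 pair.
City=l: all 2 rows agree on Rep — 0 pairs.

13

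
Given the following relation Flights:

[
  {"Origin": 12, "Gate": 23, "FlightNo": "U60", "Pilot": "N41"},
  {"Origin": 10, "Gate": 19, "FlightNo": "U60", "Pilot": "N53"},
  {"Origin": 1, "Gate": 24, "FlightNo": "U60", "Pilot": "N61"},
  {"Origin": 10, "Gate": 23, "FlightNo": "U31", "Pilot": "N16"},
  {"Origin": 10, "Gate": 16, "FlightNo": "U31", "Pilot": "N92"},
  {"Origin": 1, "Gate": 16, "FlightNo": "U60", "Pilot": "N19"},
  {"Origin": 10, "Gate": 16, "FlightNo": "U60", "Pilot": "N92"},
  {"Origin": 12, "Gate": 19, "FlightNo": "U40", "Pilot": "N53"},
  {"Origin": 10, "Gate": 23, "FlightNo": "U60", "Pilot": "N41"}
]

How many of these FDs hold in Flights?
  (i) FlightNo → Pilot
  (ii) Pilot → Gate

(i) FlightNo → Pilot: FlightNo=U60: 6 rows → Pilot takes values {N41, N53, N61, N19, N92} — violation; FlightNo=U31: 2 rows → Pilot takes values {N16, N92} — violation — fails.
(ii) Pilot → Gate: every LHS value maps to a single RHS value — holds.
1 of the 2 dependencies holds.

1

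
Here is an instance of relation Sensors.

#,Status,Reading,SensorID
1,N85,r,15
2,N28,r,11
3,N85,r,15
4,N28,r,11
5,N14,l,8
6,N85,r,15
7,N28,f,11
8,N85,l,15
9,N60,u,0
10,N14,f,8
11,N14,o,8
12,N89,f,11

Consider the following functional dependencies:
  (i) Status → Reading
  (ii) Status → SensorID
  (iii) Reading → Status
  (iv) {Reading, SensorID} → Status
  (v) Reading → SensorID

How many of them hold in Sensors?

(i) Status → Reading: Status=N85: rows 1, 3, 6, 8 → Reading takes values {r, l} — violation; Status=N28: rows 2, 4, 7 → Reading takes values {r, f} — violation; Status=N14: rows 5, 10, 11 → Reading takes values {l, f, o} — violation — fails.
(ii) Status → SensorID: every LHS value maps to a single RHS value — holds.
(iii) Reading → Status: Reading=r: rows 1, 2, 3, 4, 6 → Status takes values {N85, N28} — violation; Reading=l: rows 5, 8 → Status takes values {N14, N85} — violation; Reading=f: rows 7, 10, 12 → Status takes values {N28, N14, N89} — violation — fails.
(iv) {Reading, SensorID} → Status: (Reading=f, SensorID=11): rows 7, 12 → Status takes values {N28, N89} — violation — fails.
(v) Reading → SensorID: Reading=r: rows 1, 2, 3, 4, 6 → SensorID takes values {15, 11} — violation; Reading=l: rows 5, 8 → SensorID takes values {8, 15} — violation; Reading=f: rows 7, 10, 12 → SensorID takes values {11, 8} — violation — fails.
1 of the 5 dependencies holds.

1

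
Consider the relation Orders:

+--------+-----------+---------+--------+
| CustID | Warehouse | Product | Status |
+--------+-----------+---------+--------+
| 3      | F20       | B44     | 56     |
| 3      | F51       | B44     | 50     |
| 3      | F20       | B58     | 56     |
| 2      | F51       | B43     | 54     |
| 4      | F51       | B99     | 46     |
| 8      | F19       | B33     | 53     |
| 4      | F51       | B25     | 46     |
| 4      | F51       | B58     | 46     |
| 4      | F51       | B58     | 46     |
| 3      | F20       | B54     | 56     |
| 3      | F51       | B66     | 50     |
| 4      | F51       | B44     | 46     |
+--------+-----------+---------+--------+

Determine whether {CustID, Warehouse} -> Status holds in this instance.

(CustID=3, Warehouse=F20): 3 rows → Status = 56, 56, 56 ✓
(CustID=3, Warehouse=F51): 2 rows → Status = 50, 50 ✓
(CustID=2, Warehouse=F51): 1 row → Status = 54 ✓
(CustID=4, Warehouse=F51): 5 rows → Status = 46, 46, 46, 46, 46 ✓
(CustID=8, Warehouse=F19): 1 row → Status = 53 ✓
Every {CustID, Warehouse} value is associated with a single Status value, so {CustID, Warehouse} -> Status holds.

Yes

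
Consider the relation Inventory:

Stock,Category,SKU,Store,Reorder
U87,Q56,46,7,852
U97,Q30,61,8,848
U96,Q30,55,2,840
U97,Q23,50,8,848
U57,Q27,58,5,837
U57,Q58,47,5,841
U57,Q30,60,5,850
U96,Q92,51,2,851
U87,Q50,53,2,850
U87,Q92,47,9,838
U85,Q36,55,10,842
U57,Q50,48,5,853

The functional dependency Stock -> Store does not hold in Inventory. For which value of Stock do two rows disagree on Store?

U87

Stock=U87: 3 rows → Store takes values {7, 2, 9} — violation
Stock=U97: 2 rows → Store = 8, 8 ✓
Stock=U96: 2 rows → Store = 2, 2 ✓
Stock=U57: 4 rows → Store = 5, 5, 5, 5 ✓
Stock=U85: 1 row → Store = 10 ✓
The only Stock value with inconsistent Store is Stock=U87.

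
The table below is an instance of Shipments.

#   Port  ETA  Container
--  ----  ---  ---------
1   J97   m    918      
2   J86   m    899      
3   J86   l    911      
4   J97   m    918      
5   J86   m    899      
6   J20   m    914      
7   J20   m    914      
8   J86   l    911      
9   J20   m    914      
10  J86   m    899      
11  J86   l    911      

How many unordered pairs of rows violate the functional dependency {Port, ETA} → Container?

(Port=J97, ETA=m): all 2 rows agree on Container — 0 pairs.
(Port=J86, ETA=m): all 3 rows agree on Container — 0 pairs.
(Port=J86, ETA=l): all 3 rows agree on Container — 0 pairs.
(Port=J20, ETA=m): all 3 rows agree on Container — 0 pairs.

0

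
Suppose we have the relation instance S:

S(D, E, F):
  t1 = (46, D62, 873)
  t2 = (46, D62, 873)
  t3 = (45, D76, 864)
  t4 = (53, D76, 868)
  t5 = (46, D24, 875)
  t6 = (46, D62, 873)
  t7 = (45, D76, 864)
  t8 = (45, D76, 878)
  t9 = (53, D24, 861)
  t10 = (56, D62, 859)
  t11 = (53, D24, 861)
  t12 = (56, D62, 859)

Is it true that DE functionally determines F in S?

No

(D=46, E=D62): rows 1, 2, 6 → F = 873, 873, 873 ✓
(D=45, E=D76): rows 3, 7, 8 → F takes values {864, 878} — violation
(D=53, E=D76): row 4 → F = 868 ✓
(D=46, E=D24): row 5 → F = 875 ✓
(D=53, E=D24): rows 9, 11 → F = 861, 861 ✓
(D=56, E=D62): rows 10, 12 → F = 859, 859 ✓
Two rows agree on DE but differ on F, so DE → F does not hold.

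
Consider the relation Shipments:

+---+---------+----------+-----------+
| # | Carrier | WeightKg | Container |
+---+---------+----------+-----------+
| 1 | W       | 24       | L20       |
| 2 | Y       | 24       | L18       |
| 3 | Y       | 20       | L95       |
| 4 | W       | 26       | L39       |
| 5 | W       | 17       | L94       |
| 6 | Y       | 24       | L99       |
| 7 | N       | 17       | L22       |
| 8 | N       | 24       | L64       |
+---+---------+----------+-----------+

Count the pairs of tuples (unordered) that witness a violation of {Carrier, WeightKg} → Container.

(Carrier=Y, WeightKg=24): violating pairs (2,6) — 1 pair.

1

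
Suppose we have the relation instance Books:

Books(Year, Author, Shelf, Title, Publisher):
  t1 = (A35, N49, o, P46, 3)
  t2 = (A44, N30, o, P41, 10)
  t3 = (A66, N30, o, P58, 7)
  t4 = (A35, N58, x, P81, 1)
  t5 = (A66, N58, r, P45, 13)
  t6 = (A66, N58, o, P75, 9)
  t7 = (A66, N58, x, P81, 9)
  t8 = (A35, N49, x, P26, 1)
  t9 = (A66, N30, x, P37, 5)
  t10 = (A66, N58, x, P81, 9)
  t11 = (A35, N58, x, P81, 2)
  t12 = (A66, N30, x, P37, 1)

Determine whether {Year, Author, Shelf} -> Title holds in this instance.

Yes

(Year=A35, Author=N49, Shelf=o): row 1 → Title = P46 ✓
(Year=A44, Author=N30, Shelf=o): row 2 → Title = P41 ✓
(Year=A66, Author=N30, Shelf=o): row 3 → Title = P58 ✓
(Year=A35, Author=N58, Shelf=x): rows 4, 11 → Title = P81, P81 ✓
(Year=A66, Author=N58, Shelf=r): row 5 → Title = P45 ✓
(Year=A66, Author=N58, Shelf=o): row 6 → Title = P75 ✓
(Year=A66, Author=N58, Shelf=x): rows 7, 10 → Title = P81, P81 ✓
(Year=A35, Author=N49, Shelf=x): row 8 → Title = P26 ✓
(Year=A66, Author=N30, Shelf=x): rows 9, 12 → Title = P37, P37 ✓
Every {Year, Author, Shelf} value is associated with a single Title value, so {Year, Author, Shelf} -> Title holds.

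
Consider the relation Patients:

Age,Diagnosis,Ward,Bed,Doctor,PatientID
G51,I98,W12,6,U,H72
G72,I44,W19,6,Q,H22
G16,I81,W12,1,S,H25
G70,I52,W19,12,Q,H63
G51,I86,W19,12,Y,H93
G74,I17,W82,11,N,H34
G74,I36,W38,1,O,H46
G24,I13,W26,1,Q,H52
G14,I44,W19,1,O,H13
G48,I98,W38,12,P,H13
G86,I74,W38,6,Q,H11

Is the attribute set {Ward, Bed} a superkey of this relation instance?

Two distinct rows share (Ward=W19, Bed=12), so {Ward, Bed} does not determine every attribute — not a superkey.

No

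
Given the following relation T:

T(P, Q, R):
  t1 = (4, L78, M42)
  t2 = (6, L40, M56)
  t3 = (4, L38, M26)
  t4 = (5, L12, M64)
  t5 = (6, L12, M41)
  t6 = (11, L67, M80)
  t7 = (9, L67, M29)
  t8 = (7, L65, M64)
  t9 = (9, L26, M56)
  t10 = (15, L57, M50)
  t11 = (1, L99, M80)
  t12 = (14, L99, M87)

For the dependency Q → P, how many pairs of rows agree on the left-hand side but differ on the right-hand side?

3

Q=L12: violating pairs (4,5) — 1 pair.
Q=L67: violating pairs (6,7) — 1 pair.
Q=L99: violating pairs (11,12) — 1 pair.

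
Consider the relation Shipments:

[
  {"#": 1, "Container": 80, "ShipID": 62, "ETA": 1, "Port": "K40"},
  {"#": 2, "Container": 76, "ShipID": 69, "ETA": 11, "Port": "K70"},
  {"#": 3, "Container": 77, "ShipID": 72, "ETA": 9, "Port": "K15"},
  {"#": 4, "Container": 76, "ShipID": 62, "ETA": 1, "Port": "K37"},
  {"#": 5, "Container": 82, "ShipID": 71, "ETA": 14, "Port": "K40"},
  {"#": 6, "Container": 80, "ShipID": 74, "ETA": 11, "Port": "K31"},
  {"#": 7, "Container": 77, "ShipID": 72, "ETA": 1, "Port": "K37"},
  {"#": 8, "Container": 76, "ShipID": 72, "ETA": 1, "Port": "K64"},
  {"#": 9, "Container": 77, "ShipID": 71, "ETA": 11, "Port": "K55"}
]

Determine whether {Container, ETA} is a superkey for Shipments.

No

Rows 4 and 8 have the same {Container, ETA} value (Container=76, ETA=1) but are distinct tuples, so {Container, ETA} does not determine every attribute — not a superkey.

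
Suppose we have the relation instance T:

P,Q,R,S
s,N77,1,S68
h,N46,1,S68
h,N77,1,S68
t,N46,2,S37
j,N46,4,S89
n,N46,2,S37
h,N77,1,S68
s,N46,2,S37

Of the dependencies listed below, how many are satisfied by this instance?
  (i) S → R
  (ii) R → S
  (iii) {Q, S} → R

(i) S → R: every LHS value maps to a single RHS value — holds.
(ii) R → S: every LHS value maps to a single RHS value — holds.
(iii) {Q, S} → R: every LHS value maps to a single RHS value — holds.
3 of the 3 dependencies hold.

3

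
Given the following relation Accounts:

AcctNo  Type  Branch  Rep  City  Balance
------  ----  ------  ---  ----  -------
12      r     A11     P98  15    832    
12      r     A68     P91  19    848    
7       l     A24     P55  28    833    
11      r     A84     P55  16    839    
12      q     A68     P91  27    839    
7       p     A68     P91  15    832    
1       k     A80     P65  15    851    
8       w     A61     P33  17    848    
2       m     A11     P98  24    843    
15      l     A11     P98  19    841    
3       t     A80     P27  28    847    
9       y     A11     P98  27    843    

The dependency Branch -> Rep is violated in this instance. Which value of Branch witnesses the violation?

Branch=A11: 4 rows → Rep = P98, P98, P98, P98 ✓
Branch=A68: 3 rows → Rep = P91, P91, P91 ✓
Branch=A24: 1 row → Rep = P55 ✓
Branch=A84: 1 row → Rep = P55 ✓
Branch=A80: 2 rows → Rep takes values {P65, P27} — violation
Branch=A61: 1 row → Rep = P33 ✓
The only Branch value with inconsistent Rep is Branch=A80.

A80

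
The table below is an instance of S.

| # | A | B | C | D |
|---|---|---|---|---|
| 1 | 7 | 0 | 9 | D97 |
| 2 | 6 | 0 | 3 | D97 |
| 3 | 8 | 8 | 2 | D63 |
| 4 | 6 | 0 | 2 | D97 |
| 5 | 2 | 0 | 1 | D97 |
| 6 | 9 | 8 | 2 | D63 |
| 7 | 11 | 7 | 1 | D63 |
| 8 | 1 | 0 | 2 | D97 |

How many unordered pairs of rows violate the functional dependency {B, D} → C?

9

(B=0, D=D97): violating pairs (1,2), (1,4), (1,5), (1,8), (2,4), (2,5), (2,8), (4,5), (5,8) — 9 pairs.
(B=8, D=D63): all 2 rows agree on C — 0 pairs.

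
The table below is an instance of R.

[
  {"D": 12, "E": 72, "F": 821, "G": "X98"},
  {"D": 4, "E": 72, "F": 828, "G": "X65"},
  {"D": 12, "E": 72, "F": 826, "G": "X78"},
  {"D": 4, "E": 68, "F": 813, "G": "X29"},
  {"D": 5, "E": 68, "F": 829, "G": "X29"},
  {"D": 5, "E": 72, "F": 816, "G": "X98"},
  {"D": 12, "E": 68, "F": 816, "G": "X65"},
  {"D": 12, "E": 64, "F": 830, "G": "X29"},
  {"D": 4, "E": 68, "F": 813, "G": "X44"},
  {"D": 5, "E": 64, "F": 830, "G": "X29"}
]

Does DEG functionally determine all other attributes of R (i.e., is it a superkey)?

Yes

All 10 rows have distinct DEG values, so DEG → (all attributes) holds and DEG is a superkey.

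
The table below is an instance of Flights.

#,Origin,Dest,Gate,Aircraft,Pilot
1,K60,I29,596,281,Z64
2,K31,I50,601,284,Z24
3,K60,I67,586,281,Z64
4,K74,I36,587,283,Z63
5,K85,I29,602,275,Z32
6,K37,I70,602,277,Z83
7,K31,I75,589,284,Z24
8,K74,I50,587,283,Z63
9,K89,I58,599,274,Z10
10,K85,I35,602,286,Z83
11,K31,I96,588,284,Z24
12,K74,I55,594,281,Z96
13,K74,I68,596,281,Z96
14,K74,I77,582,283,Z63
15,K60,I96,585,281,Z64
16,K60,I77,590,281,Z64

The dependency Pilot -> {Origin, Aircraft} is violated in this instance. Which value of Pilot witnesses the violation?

Pilot=Z64: rows 1, 3, 15, 16 → {Origin,Aircraft} = (K60, 281), (K60, 281), (K60, 281), (K60, 281) ✓
Pilot=Z24: rows 2, 7, 11 → {Origin,Aircraft} = (K31, 284), (K31, 284), (K31, 284) ✓
Pilot=Z63: rows 4, 8, 14 → {Origin,Aircraft} = (K74, 283), (K74, 283), (K74, 283) ✓
Pilot=Z32: row 5 → {Origin,Aircraft} = (K85, 275) ✓
Pilot=Z83: rows 6, 10 → {Origin,Aircraft} takes values {(K37, 277), (K85, 286)} — violation
Pilot=Z10: row 9 → {Origin,Aircraft} = (K89, 274) ✓
Pilot=Z96: rows 12, 13 → {Origin,Aircraft} = (K74, 281), (K74, 281) ✓
The only Pilot value with inconsistent RHS is Pilot=Z83.

Z83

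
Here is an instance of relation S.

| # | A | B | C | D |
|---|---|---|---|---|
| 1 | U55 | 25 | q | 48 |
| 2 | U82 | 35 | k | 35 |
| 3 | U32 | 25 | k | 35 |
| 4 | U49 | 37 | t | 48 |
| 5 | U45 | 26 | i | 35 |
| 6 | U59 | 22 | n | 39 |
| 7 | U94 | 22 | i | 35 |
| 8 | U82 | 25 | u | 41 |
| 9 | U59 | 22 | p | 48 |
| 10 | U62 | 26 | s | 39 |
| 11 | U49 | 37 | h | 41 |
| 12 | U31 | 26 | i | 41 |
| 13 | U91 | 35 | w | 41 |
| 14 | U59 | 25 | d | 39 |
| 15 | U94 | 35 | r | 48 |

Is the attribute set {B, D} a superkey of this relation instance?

Yes

All 15 rows have distinct {B, D} values, so {B, D} → (all attributes) holds and {B, D} is a superkey.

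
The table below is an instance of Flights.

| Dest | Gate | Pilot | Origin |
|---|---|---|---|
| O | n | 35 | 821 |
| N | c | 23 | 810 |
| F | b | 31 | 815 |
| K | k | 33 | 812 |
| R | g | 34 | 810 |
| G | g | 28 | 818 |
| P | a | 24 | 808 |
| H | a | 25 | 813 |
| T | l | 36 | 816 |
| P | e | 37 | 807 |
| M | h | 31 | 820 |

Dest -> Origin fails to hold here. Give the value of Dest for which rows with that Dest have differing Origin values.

Dest=O: 1 row → Origin = 821 ✓
Dest=N: 1 row → Origin = 810 ✓
Dest=F: 1 row → Origin = 815 ✓
Dest=K: 1 row → Origin = 812 ✓
Dest=R: 1 row → Origin = 810 ✓
Dest=G: 1 row → Origin = 818 ✓
Dest=P: 2 rows → Origin takes values {808, 807} — violation
Dest=H: 1 row → Origin = 813 ✓
Dest=T: 1 row → Origin = 816 ✓
Dest=M: 1 row → Origin = 820 ✓
The only Dest value with inconsistent Origin is Dest=P.

P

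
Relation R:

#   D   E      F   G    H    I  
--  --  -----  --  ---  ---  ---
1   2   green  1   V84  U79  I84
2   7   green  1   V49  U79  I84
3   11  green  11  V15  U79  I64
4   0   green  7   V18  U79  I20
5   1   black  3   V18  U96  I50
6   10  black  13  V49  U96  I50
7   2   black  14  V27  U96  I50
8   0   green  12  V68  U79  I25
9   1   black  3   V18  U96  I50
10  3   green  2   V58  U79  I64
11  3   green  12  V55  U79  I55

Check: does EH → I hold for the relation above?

No

(E=green, H=U79): rows 1, 2, 3, 4, 8, 10, 11 → I takes values {I84, I64, I20, I25, I55} — violation
(E=black, H=U96): rows 5, 6, 7, 9 → I = I50, I50, I50, I50 ✓
Two rows agree on EH but differ on I, so EH → I does not hold.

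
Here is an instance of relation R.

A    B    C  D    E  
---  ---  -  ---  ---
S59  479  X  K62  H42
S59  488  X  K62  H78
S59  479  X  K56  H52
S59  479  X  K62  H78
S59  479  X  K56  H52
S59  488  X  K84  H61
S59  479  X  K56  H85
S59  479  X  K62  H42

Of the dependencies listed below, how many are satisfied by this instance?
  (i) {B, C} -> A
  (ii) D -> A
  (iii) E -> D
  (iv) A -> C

4

(i) {B, C} -> A: every LHS value maps to a single RHS value — holds.
(ii) D -> A: every LHS value maps to a single RHS value — holds.
(iii) E -> D: every LHS value maps to a single RHS value — holds.
(iv) A -> C: every LHS value maps to a single RHS value — holds.
4 of the 4 dependencies hold.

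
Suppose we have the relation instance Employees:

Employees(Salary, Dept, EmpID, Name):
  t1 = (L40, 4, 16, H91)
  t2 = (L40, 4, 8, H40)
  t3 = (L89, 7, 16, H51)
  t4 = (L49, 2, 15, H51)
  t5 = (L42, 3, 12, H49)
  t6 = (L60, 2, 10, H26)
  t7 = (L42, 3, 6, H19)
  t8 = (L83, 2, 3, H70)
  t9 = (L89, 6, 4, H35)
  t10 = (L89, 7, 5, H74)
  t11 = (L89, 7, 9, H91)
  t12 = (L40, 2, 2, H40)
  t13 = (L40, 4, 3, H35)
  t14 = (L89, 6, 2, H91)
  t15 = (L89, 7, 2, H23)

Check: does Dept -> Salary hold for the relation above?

Dept=4: rows 1, 2, 13 → Salary = L40, L40, L40 ✓
Dept=7: rows 3, 10, 11, 15 → Salary = L89, L89, L89, L89 ✓
Dept=2: rows 4, 6, 8, 12 → Salary takes values {L49, L60, L83, L40} — violation
Dept=3: rows 5, 7 → Salary = L42, L42 ✓
Dept=6: rows 9, 14 → Salary = L89, L89 ✓
Two rows agree on Dept but differ on Salary, so Dept -> Salary does not hold.

No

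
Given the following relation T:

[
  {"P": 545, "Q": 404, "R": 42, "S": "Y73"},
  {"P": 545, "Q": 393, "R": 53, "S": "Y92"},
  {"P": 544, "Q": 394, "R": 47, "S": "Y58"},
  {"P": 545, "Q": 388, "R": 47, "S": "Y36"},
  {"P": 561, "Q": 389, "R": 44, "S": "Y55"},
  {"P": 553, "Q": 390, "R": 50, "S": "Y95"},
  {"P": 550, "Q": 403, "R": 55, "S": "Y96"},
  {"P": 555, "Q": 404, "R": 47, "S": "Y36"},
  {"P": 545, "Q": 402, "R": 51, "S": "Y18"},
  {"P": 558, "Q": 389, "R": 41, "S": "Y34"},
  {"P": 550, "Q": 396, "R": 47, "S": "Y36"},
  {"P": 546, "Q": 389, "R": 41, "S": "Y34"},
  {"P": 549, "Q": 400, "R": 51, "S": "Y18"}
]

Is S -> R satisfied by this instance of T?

Yes

S=Y73: 1 row → R = 42 ✓
S=Y92: 1 row → R = 53 ✓
S=Y58: 1 row → R = 47 ✓
S=Y36: 3 rows → R = 47, 47, 47 ✓
S=Y55: 1 row → R = 44 ✓
S=Y95: 1 row → R = 50 ✓
S=Y96: 1 row → R = 55 ✓
S=Y18: 2 rows → R = 51, 51 ✓
S=Y34: 2 rows → R = 41, 41 ✓
Every S value is associated with a single R value, so S -> R holds.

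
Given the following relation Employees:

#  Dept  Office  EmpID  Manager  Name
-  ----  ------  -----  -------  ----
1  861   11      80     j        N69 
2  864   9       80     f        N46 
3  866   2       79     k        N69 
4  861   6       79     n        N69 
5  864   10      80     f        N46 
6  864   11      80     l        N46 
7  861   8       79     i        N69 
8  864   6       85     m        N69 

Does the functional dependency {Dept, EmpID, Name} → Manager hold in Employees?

No

(Dept=861, EmpID=80, Name=N69): row 1 → Manager = j ✓
(Dept=864, EmpID=80, Name=N46): rows 2, 5, 6 → Manager takes values {f, l} — violation
(Dept=866, EmpID=79, Name=N69): row 3 → Manager = k ✓
(Dept=861, EmpID=79, Name=N69): rows 4, 7 → Manager takes values {n, i} — violation
(Dept=864, EmpID=85, Name=N69): row 8 → Manager = m ✓
Two rows agree on {Dept, EmpID, Name} but differ on Manager, so {Dept, EmpID, Name} → Manager does not hold.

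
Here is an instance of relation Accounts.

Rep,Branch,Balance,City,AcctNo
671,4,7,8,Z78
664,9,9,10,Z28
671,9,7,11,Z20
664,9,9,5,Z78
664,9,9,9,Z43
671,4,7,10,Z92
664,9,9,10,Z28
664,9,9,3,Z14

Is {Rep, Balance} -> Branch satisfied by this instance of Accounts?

(Rep=671, Balance=7): 3 rows → Branch takes values {4, 9} — violation
(Rep=664, Balance=9): 5 rows → Branch = 9, 9, 9, 9, 9 ✓
Two rows agree on {Rep, Balance} but differ on Branch, so {Rep, Balance} -> Branch does not hold.

No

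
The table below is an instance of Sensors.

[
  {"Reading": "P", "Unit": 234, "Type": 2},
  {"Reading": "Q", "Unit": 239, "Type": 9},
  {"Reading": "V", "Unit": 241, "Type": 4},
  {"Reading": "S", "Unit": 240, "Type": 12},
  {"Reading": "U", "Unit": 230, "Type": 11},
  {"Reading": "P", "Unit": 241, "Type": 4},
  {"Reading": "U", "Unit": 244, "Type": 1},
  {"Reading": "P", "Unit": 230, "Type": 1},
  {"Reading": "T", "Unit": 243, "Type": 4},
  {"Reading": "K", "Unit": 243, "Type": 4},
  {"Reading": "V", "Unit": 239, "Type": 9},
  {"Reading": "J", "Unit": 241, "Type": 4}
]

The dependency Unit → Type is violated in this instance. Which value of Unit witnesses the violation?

230

Unit=234: 1 row → Type = 2 ✓
Unit=239: 2 rows → Type = 9, 9 ✓
Unit=241: 3 rows → Type = 4, 4, 4 ✓
Unit=240: 1 row → Type = 12 ✓
Unit=230: 2 rows → Type takes values {11, 1} — violation
Unit=244: 1 row → Type = 1 ✓
Unit=243: 2 rows → Type = 4, 4 ✓
The only Unit value with inconsistent Type is Unit=230.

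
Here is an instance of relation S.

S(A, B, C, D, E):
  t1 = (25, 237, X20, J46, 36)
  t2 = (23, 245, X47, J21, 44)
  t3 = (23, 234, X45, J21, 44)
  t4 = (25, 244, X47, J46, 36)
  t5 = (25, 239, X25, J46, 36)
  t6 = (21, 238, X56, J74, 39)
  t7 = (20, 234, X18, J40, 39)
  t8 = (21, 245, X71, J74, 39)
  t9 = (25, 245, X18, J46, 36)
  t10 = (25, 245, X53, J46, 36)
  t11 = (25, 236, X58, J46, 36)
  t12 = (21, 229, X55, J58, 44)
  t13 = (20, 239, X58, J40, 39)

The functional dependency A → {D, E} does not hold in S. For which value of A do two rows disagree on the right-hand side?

21

A=25: rows 1, 4, 5, 9, 10, 11 → {D,E} = (J46, 36), (J46, 36), (J46, 36), (J46, 36), (J46, 36), (J46, 36) ✓
A=23: rows 2, 3 → {D,E} = (J21, 44), (J21, 44) ✓
A=21: rows 6, 8, 12 → {D,E} takes values {(J74, 39), (J58, 44)} — violation
A=20: rows 7, 13 → {D,E} = (J40, 39), (J40, 39) ✓
The only A value with inconsistent RHS is A=21.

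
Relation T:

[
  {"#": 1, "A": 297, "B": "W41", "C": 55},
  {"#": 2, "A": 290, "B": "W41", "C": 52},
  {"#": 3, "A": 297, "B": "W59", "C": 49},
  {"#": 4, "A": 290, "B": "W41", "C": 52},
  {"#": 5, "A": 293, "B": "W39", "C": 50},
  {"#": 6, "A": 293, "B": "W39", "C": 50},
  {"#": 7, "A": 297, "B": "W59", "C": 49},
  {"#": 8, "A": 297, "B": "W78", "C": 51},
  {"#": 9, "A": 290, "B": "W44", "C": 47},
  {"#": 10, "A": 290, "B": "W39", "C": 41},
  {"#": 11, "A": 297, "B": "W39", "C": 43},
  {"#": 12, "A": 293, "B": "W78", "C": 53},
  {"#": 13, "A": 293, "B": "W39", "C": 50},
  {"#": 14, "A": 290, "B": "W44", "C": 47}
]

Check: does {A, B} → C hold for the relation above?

(A=297, B=W41): row 1 → C = 55 ✓
(A=290, B=W41): rows 2, 4 → C = 52, 52 ✓
(A=297, B=W59): rows 3, 7 → C = 49, 49 ✓
(A=293, B=W39): rows 5, 6, 13 → C = 50, 50, 50 ✓
(A=297, B=W78): row 8 → C = 51 ✓
(A=290, B=W44): rows 9, 14 → C = 47, 47 ✓
(A=290, B=W39): row 10 → C = 41 ✓
(A=297, B=W39): row 11 → C = 43 ✓
(A=293, B=W78): row 12 → C = 53 ✓
Every {A, B} value is associated with a single C value, so {A, B} → C holds.

Yes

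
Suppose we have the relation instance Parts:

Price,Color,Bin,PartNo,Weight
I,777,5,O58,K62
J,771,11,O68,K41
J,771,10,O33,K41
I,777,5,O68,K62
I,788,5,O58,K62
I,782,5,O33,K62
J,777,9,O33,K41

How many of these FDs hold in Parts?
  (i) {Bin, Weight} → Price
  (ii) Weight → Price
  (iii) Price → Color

(i) {Bin, Weight} → Price: every LHS value maps to a single RHS value — holds.
(ii) Weight → Price: every LHS value maps to a single RHS value — holds.
(iii) Price → Color: Price=I: 4 rows → Color takes values {777, 788, 782} — violation; Price=J: 3 rows → Color takes values {771, 777} — violation — fails.
2 of the 3 dependencies hold.

2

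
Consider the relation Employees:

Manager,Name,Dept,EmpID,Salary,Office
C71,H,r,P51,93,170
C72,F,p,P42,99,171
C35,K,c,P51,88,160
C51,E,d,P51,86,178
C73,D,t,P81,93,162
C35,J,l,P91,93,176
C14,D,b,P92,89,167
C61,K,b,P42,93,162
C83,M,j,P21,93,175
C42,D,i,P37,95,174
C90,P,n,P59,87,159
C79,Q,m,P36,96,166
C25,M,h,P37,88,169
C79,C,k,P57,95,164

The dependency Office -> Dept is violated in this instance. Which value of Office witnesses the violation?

162

Office=170: 1 row → Dept = r ✓
Office=171: 1 row → Dept = p ✓
Office=160: 1 row → Dept = c ✓
Office=178: 1 row → Dept = d ✓
Office=162: 2 rows → Dept takes values {t, b} — violation
Office=176: 1 row → Dept = l ✓
Office=167: 1 row → Dept = b ✓
Office=175: 1 row → Dept = j ✓
Office=174: 1 row → Dept = i ✓
Office=159: 1 row → Dept = n ✓
Office=166: 1 row → Dept = m ✓
Office=169: 1 row → Dept = h ✓
Office=164: 1 row → Dept = k ✓
The only Office value with inconsistent Dept is Office=162.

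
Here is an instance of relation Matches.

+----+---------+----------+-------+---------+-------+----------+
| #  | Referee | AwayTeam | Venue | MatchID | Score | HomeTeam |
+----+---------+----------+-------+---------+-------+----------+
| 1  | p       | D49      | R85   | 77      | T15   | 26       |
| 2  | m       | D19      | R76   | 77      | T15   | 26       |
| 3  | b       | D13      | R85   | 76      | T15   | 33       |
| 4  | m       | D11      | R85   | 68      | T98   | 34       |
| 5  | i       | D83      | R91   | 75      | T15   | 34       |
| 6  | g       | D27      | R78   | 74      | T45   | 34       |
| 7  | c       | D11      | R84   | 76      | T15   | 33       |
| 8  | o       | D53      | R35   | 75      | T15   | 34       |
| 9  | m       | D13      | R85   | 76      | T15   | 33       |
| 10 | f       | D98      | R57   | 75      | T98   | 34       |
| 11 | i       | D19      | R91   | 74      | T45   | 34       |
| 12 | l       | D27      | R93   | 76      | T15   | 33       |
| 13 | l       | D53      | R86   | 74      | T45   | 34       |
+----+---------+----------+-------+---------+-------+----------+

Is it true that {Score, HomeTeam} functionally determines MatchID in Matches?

(Score=T15, HomeTeam=26): rows 1, 2 → MatchID = 77, 77 ✓
(Score=T15, HomeTeam=33): rows 3, 7, 9, 12 → MatchID = 76, 76, 76, 76 ✓
(Score=T98, HomeTeam=34): rows 4, 10 → MatchID takes values {68, 75} — violation
(Score=T15, HomeTeam=34): rows 5, 8 → MatchID = 75, 75 ✓
(Score=T45, HomeTeam=34): rows 6, 11, 13 → MatchID = 74, 74, 74 ✓
Two rows agree on {Score, HomeTeam} but differ on MatchID, so {Score, HomeTeam} -> MatchID does not hold.

No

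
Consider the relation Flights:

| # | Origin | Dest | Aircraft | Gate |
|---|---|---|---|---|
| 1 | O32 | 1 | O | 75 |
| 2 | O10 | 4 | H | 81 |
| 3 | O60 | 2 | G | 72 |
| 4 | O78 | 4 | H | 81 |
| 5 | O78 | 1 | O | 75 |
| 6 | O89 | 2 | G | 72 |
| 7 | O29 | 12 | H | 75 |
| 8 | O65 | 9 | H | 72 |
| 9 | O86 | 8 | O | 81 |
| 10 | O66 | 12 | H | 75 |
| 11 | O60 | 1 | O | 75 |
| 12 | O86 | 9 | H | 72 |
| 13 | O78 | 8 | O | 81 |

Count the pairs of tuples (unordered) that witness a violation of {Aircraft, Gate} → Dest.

0

(Aircraft=O, Gate=75): all 3 rows agree on Dest — 0 pairs.
(Aircraft=H, Gate=81): all 2 rows agree on Dest — 0 pairs.
(Aircraft=G, Gate=72): all 2 rows agree on Dest — 0 pairs.
(Aircraft=H, Gate=75): all 2 rows agree on Dest — 0 pairs.
(Aircraft=H, Gate=72): all 2 rows agree on Dest — 0 pairs.
(Aircraft=O, Gate=81): all 2 rows agree on Dest — 0 pairs.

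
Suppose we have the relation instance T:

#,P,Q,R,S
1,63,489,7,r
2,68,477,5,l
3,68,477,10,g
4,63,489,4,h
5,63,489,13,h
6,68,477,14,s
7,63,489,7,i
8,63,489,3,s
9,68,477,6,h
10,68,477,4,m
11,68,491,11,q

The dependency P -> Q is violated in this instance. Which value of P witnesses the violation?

68

P=63: rows 1, 4, 5, 7, 8 → Q = 489, 489, 489, 489, 489 ✓
P=68: rows 2, 3, 6, 9, 10, 11 → Q takes values {477, 491} — violation
The only P value with inconsistent Q is P=68.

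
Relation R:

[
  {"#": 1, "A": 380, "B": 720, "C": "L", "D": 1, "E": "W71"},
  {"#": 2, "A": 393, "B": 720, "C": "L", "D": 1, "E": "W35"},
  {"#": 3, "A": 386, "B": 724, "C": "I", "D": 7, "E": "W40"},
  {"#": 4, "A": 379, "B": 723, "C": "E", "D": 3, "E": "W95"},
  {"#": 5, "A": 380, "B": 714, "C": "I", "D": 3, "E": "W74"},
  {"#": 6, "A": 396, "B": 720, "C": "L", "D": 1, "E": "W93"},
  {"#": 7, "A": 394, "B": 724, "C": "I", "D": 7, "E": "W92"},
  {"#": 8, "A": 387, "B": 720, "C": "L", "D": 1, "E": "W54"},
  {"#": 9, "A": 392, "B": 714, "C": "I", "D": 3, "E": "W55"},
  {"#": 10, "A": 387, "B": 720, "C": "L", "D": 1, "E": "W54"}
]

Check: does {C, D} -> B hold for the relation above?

Yes

(C=L, D=1): rows 1, 2, 6, 8, 10 → B = 720, 720, 720, 720, 720 ✓
(C=I, D=7): rows 3, 7 → B = 724, 724 ✓
(C=E, D=3): row 4 → B = 723 ✓
(C=I, D=3): rows 5, 9 → B = 714, 714 ✓
Every {C, D} value is associated with a single B value, so {C, D} -> B holds.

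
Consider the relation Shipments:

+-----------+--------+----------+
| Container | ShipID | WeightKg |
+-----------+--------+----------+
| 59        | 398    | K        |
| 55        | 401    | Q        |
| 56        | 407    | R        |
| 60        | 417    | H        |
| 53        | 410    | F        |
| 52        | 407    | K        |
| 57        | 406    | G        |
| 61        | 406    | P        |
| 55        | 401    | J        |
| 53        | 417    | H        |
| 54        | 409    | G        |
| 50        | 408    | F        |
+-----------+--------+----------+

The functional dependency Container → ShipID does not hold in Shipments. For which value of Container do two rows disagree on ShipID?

53

Container=59: 1 row → ShipID = 398 ✓
Container=55: 2 rows → ShipID = 401, 401 ✓
Container=56: 1 row → ShipID = 407 ✓
Container=60: 1 row → ShipID = 417 ✓
Container=53: 2 rows → ShipID takes values {410, 417} — violation
Container=52: 1 row → ShipID = 407 ✓
Container=57: 1 row → ShipID = 406 ✓
Container=61: 1 row → ShipID = 406 ✓
Container=54: 1 row → ShipID = 409 ✓
Container=50: 1 row → ShipID = 408 ✓
The only Container value with inconsistent ShipID is Container=53.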